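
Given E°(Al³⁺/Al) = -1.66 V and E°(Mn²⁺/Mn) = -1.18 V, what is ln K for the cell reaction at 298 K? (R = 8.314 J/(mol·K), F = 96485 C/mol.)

ln K = 112.2

E°_cell = -1.18 − (-1.66) = 0.48 V, with n = 6 electrons transferred.
At equilibrium E = 0, so the Nernst equation gives ln K = nFE°/RT = (6)(96485)(0.48)/((8.314)(298)) = 112.16.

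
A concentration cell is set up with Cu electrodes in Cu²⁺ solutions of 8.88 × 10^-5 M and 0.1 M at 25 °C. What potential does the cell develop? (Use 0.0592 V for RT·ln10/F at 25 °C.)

0.090 V

Both half-cells are Cu²⁺/Cu, so E°_cell = 0. The concentrated side is the cathode; the cell reaction moves Cu²⁺ from high to low concentration with n = 2.
Q = [Cu²⁺]_dilute/[Cu²⁺]_conc = 8.88 × 10^-5/0.1 = 8.88 × 10^-4.
E = 0 − (0.0592/2) log Q = −(0.0592/2)(-3.052) = 0.0903 V.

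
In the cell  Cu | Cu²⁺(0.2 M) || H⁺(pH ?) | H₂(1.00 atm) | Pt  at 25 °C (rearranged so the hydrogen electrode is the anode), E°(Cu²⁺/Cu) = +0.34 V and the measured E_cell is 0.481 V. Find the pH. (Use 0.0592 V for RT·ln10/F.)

E°_cell = 0.34 V and n = 2.
log Q = n(E° − E)/0.0592 = 2×(0.34 − 0.481)/0.0592 = -4.764.
With Q = [H⁺]^2 / ([Cu²⁺]·P(H₂)), solving for [H⁺] gives log[H⁺] = -2.731, so pH = 2.73.

pH = 2.73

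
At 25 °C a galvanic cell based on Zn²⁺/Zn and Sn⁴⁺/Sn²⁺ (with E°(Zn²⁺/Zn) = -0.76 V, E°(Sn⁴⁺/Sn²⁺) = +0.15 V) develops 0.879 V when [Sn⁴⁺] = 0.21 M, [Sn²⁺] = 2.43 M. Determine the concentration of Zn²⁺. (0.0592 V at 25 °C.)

From the Nernst equation, log Q = n(E° − E)/0.0592 = 2(0.91 − 0.879)/0.0592 = 1.047, so Q = 11.2.
With Q = [Zn²⁺]·[Sn²⁺]/[Sn⁴⁺] and the known concentrations, [Zn²⁺] in the numerator gives [Zn²⁺] = 0.96 M.

0.96 M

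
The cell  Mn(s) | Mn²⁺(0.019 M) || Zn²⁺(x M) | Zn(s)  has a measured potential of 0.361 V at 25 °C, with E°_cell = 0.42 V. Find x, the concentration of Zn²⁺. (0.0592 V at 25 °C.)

From the Nernst equation, log Q = n(E° − E)/0.0592 = 2(0.42 − 0.361)/0.0592 = 1.993, so Q = 98.5.
With Q = [Mn²⁺]/[Zn²⁺] and the known concentrations, [Zn²⁺] in the denominator gives [Zn²⁺] = 1.9 × 10^-4 M.

1.9 × 10^-4 M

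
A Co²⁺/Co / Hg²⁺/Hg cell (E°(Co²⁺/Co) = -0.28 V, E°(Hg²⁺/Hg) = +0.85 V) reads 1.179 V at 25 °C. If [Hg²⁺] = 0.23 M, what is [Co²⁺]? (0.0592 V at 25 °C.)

From the Nernst equation, log Q = n(E° − E)/0.0592 = 2(1.13 − 1.179)/0.0592 = -1.655, so Q = 0.0221.
With Q = [Co²⁺]/[Hg²⁺] and the known concentrations, [Co²⁺] in the numerator gives [Co²⁺] = 0.0051 M.

0.0051 M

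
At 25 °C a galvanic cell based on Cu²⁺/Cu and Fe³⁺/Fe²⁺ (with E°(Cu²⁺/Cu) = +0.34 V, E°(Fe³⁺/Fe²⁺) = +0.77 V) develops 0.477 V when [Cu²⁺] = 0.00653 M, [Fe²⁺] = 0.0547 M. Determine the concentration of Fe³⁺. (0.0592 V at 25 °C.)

From the Nernst equation, log Q = n(E° − E)/0.0592 = 2(0.43 − 0.477)/0.0592 = -1.588, so Q = 0.0258.
With Q = [Cu²⁺]·[Fe²⁺]^2/[Fe³⁺]^2 and the known concentrations, [Fe³⁺]^2 in the denominator gives [Fe³⁺] = 0.028 M.

0.028 M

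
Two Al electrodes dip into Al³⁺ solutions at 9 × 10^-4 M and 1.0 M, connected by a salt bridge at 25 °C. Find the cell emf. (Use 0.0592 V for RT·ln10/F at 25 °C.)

0.060 V

Both half-cells are Al³⁺/Al, so E°_cell = 0. The concentrated side is the cathode; the cell reaction moves Al³⁺ from high to low concentration with n = 3.
Q = [Al³⁺]_dilute/[Al³⁺]_conc = 9 × 10^-4/1.0 = 9 × 10^-4.
E = 0 − (0.0592/3) log Q = −(0.0592/3)(-3.046) = 0.0601 V.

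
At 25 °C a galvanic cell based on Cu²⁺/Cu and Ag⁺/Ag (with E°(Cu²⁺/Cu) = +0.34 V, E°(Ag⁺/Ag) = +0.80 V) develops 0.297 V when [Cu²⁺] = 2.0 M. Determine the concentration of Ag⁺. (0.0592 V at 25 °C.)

0.0025 M

From the Nernst equation, log Q = n(E° − E)/0.0592 = 2(0.46 − 0.297)/0.0592 = 5.507, so Q = 3.21 × 10^5.
With Q = [Cu²⁺]/[Ag⁺]^2 and the known concentrations, [Ag⁺]^2 in the denominator gives [Ag⁺] = 0.0025 M.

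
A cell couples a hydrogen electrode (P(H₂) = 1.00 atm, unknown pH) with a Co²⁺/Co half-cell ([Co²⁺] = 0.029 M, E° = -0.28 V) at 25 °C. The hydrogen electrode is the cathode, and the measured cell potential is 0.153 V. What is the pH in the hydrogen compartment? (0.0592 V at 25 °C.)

E°_cell = 0.28 V and n = 2.
log Q = n(E° − E)/0.0592 = 2×(0.28 − 0.153)/0.0592 = 4.291.
With Q = [Co²⁺]·P(H₂) / [H⁺]^2, solving for [H⁺] gives log[H⁺] = -2.914, so pH = 2.91.

pH = 2.91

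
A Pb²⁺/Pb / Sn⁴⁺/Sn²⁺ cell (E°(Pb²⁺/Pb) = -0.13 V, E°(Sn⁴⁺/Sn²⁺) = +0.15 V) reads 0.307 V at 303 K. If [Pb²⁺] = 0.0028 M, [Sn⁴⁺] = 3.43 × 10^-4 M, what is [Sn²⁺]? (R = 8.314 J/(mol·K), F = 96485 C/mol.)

0.015 M

From the Nernst equation, ln Q = nF(E° − E)/RT = 2×96485×(0.28 − 0.307)/(8.314×303) = -2.068, so Q = 0.126.
With Q = [Pb²⁺]·[Sn²⁺]/[Sn⁴⁺] and the known concentrations, [Sn²⁺] in the numerator gives [Sn²⁺] = 0.015 M.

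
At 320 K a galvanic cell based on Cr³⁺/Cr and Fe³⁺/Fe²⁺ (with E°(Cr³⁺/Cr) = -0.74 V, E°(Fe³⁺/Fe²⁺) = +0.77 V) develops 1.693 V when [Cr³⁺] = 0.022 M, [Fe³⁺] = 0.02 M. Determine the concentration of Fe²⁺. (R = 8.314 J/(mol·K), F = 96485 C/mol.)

From the Nernst equation, ln Q = nF(E° − E)/RT = 3×96485×(1.51 − 1.693)/(8.314×320) = -19.910, so Q = 2.26 × 10^-9.
With Q = [Cr³⁺]·[Fe²⁺]^3/[Fe³⁺]^3 and the known concentrations, [Fe²⁺]^3 in the numerator gives [Fe²⁺] = 9.4 × 10^-5 M.

9.4 × 10^-5 M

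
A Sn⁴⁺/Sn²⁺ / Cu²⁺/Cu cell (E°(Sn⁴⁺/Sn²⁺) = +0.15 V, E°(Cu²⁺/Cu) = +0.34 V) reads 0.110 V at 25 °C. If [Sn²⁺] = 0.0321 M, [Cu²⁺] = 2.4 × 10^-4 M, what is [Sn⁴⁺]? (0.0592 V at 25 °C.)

0.0039 M

From the Nernst equation, log Q = n(E° − E)/0.0592 = 2(0.19 − 0.110)/0.0592 = 2.703, so Q = 504.
With Q = [Sn⁴⁺]/([Sn²⁺]·[Cu²⁺]) and the known concentrations, [Sn⁴⁺] in the numerator gives [Sn⁴⁺] = 0.0039 M.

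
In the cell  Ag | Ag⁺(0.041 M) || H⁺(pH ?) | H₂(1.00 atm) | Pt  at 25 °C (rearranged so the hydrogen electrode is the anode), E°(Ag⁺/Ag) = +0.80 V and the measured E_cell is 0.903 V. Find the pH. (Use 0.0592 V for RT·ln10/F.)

E°_cell = 0.80 V and n = 2.
log Q = n(E° − E)/0.0592 = 2×(0.80 − 0.903)/0.0592 = -3.480.
With Q = [H⁺]^2 / ([Ag⁺]^2·P(H₂)), solving for [H⁺] gives log[H⁺] = -3.127, so pH = 3.13.

pH = 3.13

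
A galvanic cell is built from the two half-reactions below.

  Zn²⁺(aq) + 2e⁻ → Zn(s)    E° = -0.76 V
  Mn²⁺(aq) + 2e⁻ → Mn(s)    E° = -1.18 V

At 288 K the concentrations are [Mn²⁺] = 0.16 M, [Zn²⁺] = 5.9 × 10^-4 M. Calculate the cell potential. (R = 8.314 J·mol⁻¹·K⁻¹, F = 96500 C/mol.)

The Zn²⁺/Zn couple has the higher reduction potential and acts as the cathode, so E°_cell = -0.76 − (-1.18) = 0.42 V.
Balancing electrons gives n = 2; the reaction quotient is Q = [Mn²⁺]/[Zn²⁺] = 271.
E = E° − (RT/nF) ln Q = 0.42 − (8.314×288)/(2×96500) × (5.603) = 0.420 − 0.070 = 0.350 V.

0.350 V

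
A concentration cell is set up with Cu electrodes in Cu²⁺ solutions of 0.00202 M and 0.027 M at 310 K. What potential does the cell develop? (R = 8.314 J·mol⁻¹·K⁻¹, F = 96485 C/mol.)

Both half-cells are Cu²⁺/Cu, so E°_cell = 0. The concentrated side is the cathode; the cell reaction moves Cu²⁺ from high to low concentration with n = 2.
Q = [Cu²⁺]_dilute/[Cu²⁺]_conc = 0.00202/0.027 = 0.0748.
E = 0 − (RT/nF) ln Q = −((8.314×310)/(2×96485))(-2.593) = 0.0346 V.

0.035 V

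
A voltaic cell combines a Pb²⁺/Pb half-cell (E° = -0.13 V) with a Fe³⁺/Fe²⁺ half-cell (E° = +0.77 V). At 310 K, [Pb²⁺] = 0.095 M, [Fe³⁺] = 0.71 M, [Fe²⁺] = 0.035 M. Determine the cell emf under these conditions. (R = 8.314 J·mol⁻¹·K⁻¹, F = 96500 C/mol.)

1.01 V

The Fe³⁺/Fe²⁺ couple has the higher reduction potential and acts as the cathode, so E°_cell = +0.77 − (-0.13) = 0.90 V.
Balancing electrons gives n = 2; the reaction quotient is Q = [Pb²⁺]·[Fe²⁺]^2/[Fe³⁺]^2 = 2.31 × 10^-4.
E = E° − (RT/nF) ln Q = 0.90 − (8.314×310)/(2×96500) × (-8.374) = 0.900 + 0.112 = 1.012 V.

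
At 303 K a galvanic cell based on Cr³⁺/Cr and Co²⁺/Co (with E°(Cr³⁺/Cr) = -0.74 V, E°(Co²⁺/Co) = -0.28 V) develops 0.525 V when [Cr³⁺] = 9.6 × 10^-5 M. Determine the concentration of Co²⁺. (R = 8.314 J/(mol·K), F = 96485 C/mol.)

From the Nernst equation, ln Q = nF(E° − E)/RT = 6×96485×(0.46 − 0.525)/(8.314×303) = -14.937, so Q = 3.26 × 10^-7.
With Q = [Cr³⁺]^2/[Co²⁺]^3 and the known concentrations, [Co²⁺]^3 in the denominator gives [Co²⁺] = 0.3 M.

0.3 M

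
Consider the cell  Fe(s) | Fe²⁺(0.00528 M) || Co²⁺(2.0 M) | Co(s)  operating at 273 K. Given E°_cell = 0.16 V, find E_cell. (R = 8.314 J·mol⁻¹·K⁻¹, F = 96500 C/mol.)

Balancing electrons gives n = 2; the reaction quotient is Q = [Fe²⁺]/[Co²⁺] = 0.00264.
E = E° − (RT/nF) ln Q = 0.16 − (8.314×273)/(2×96500) × (-5.937) = 0.160 + 0.070 = 0.230 V.

0.230 V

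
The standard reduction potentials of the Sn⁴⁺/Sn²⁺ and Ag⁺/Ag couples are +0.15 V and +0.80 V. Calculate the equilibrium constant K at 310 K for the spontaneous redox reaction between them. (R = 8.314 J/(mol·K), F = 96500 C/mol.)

E°_cell = +0.80 − (+0.15) = 0.65 V, with n = 2 electrons transferred.
At equilibrium E = 0, so the Nernst equation gives ln K = nFE°/RT = (2)(96500)(0.65)/((8.314)(310)) = 48.67.
K = e^48.67 = 1.4 × 10^21.

1.4 × 10^21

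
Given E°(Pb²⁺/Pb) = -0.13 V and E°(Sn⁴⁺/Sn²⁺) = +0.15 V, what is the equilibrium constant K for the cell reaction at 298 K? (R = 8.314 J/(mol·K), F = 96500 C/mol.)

E°_cell = +0.15 − (-0.13) = 0.28 V, with n = 2 electrons transferred.
At equilibrium E = 0, so the Nernst equation gives ln K = nFE°/RT = (2)(96500)(0.28)/((8.314)(298)) = 21.81.
K = e^21.81 = 3 × 10^9.

3 × 10^9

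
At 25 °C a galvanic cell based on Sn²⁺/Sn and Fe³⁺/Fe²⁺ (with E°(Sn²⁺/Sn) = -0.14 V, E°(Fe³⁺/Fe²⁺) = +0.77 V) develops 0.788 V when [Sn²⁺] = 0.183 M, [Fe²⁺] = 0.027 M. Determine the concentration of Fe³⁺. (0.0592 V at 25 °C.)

1 × 10^-4 M

From the Nernst equation, log Q = n(E° − E)/0.0592 = 2(0.91 − 0.788)/0.0592 = 4.122, so Q = 1.32 × 10^4.
With Q = [Sn²⁺]·[Fe²⁺]^2/[Fe³⁺]^2 and the known concentrations, [Fe³⁺]^2 in the denominator gives [Fe³⁺] = 1 × 10^-4 M.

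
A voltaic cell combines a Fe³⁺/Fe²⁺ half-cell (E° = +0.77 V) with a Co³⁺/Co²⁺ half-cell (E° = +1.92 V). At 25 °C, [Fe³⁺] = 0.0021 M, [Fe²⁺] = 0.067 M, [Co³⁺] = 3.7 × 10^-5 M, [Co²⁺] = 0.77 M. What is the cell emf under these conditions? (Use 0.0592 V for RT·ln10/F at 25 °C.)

The Co³⁺/Co²⁺ couple has the higher reduction potential and acts as the cathode, so E°_cell = +1.92 − (+0.77) = 1.15 V.
Balancing electrons gives n = 1; the reaction quotient is Q = [Fe³⁺]·[Co²⁺]/([Fe²⁺]·[Co³⁺]) = 652.
At 25 °C, E = E° − (0.0592/n) log Q = 1.15 − (0.0592/1)(2.814) = 1.150 − 0.167 = 0.983 V.

0.983 V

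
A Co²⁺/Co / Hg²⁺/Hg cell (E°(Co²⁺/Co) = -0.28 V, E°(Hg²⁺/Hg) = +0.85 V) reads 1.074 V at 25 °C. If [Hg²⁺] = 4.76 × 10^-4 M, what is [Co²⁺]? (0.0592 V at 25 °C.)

From the Nernst equation, log Q = n(E° − E)/0.0592 = 2(1.13 − 1.074)/0.0592 = 1.892, so Q = 78.0.
With Q = [Co²⁺]/[Hg²⁺] and the known concentrations, [Co²⁺] in the numerator gives [Co²⁺] = 0.037 M.

0.037 M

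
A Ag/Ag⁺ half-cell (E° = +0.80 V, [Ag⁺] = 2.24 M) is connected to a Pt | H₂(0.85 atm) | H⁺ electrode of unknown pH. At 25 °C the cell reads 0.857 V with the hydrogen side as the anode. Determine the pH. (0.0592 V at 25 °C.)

E°_cell = 0.80 V and n = 2.
log Q = n(E° − E)/0.0592 = 2×(0.80 − 0.857)/0.0592 = -1.926.
With Q = [H⁺]^2 / ([Ag⁺]^2·P(H₂)), solving for [H⁺] gives log[H⁺] = -0.648, so pH = 0.65.

pH = 0.65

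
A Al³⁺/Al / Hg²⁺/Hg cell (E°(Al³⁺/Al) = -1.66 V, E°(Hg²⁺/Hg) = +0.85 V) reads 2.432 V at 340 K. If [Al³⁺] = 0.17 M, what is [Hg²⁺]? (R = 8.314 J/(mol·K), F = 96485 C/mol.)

0.0015 M

From the Nernst equation, ln Q = nF(E° − E)/RT = 6×96485×(2.51 − 2.432)/(8.314×340) = 15.974, so Q = 8.66 × 10^6.
With Q = [Al³⁺]^2/[Hg²⁺]^3 and the known concentrations, [Hg²⁺]^3 in the denominator gives [Hg²⁺] = 0.0015 M.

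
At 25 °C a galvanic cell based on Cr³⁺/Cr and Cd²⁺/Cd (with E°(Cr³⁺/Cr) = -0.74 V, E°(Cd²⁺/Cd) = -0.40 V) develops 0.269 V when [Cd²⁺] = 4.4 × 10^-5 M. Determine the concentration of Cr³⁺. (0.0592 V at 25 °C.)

0.0012 M

From the Nernst equation, log Q = n(E° − E)/0.0592 = 6(0.34 − 0.269)/0.0592 = 7.196, so Q = 1.57 × 10^7.
With Q = [Cr³⁺]^2/[Cd²⁺]^3 and the known concentrations, [Cr³⁺]^2 in the numerator gives [Cr³⁺] = 0.0012 M.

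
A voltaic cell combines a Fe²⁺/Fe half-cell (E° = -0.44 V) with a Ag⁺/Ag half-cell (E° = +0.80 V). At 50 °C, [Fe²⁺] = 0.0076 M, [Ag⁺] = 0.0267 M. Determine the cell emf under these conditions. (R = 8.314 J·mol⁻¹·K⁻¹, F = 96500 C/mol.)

The Ag⁺/Ag couple has the higher reduction potential and acts as the cathode, so E°_cell = +0.80 − (-0.44) = 1.24 V.
Balancing electrons gives n = 2; the reaction quotient is Q = [Fe²⁺]/[Ag⁺]^2 = 10.7.
E = E° − (RT/nF) ln Q = 1.24 − (8.314×323)/(2×96500) × (2.367) = 1.240 − 0.033 = 1.207 V.

1.21 V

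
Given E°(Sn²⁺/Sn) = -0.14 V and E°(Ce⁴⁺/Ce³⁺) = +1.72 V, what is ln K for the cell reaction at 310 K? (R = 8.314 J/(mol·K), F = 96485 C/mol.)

ln K = 139.3

E°_cell = +1.72 − (-0.14) = 1.86 V, with n = 2 electrons transferred.
At equilibrium E = 0, so the Nernst equation gives ln K = nFE°/RT = (2)(96485)(1.86)/((8.314)(310)) = 139.26.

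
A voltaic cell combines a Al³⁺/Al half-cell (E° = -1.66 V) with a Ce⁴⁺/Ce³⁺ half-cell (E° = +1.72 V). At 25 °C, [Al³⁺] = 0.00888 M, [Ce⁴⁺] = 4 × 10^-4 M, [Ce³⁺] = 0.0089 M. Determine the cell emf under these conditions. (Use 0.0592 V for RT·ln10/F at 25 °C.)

The Ce⁴⁺/Ce³⁺ couple has the higher reduction potential and acts as the cathode, so E°_cell = +1.72 − (-1.66) = 3.38 V.
Balancing electrons gives n = 3; the reaction quotient is Q = [Al³⁺]·[Ce³⁺]^3/[Ce⁴⁺]^3 = 97.8.
At 25 °C, E = E° − (0.0592/n) log Q = 3.38 − (0.0592/3)(1.990) = 3.380 − 0.039 = 3.341 V.

3.34 V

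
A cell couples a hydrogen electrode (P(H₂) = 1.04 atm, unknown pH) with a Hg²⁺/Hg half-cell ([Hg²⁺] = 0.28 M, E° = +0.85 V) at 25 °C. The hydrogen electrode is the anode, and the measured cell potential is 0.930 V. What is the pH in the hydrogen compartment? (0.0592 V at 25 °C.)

E°_cell = 0.85 V and n = 2.
log Q = n(E° − E)/0.0592 = 2×(0.85 − 0.930)/0.0592 = -2.703.
With Q = [H⁺]^2 / ([Hg²⁺]·P(H₂)), solving for [H⁺] gives log[H⁺] = -1.619, so pH = 1.62.

pH = 1.62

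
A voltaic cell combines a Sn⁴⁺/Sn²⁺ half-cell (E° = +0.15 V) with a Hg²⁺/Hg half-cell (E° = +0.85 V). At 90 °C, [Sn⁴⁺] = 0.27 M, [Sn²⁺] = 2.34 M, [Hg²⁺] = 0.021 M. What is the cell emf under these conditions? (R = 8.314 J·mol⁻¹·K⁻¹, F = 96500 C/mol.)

0.673 V

The Hg²⁺/Hg couple has the higher reduction potential and acts as the cathode, so E°_cell = +0.85 − (+0.15) = 0.70 V.
Balancing electrons gives n = 2; the reaction quotient is Q = [Sn⁴⁺]/([Sn²⁺]·[Hg²⁺]) = 5.49.
E = E° − (RT/nF) ln Q = 0.70 − (8.314×363)/(2×96500) × (1.704) = 0.700 − 0.027 = 0.673 V.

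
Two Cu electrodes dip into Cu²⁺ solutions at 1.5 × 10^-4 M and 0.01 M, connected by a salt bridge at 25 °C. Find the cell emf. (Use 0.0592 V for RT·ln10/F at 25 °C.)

0.054 V

Both half-cells are Cu²⁺/Cu, so E°_cell = 0. The concentrated side is the cathode; the cell reaction moves Cu²⁺ from high to low concentration with n = 2.
Q = [Cu²⁺]_dilute/[Cu²⁺]_conc = 1.5 × 10^-4/0.01 = 0.0150.
E = 0 − (0.0592/2) log Q = −(0.0592/2)(-1.824) = 0.0540 V.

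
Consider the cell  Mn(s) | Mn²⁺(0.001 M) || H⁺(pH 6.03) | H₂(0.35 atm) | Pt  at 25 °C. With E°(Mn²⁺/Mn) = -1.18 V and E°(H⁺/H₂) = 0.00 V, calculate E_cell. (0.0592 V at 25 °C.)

0.93 V

The hydrogen couple is the cathode, so E°_cell = 1.18 V; n = 2.
[H⁺] = 10^(−6.03) = 9.3 × 10^-7 M, and Q = [Mn²⁺]·P(H₂) / [H⁺]^2 = 4.02 × 10^8.
E = E° − (0.0592/2) log Q = 1.18 − (0.0592/2)(8.604) = 0.925 V.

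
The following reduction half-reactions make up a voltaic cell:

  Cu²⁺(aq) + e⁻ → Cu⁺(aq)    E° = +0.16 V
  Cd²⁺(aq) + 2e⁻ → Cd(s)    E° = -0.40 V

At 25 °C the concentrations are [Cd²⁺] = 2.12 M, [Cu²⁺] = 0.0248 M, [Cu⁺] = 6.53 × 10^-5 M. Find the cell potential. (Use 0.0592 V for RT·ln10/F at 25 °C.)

The Cu²⁺/Cu⁺ couple has the higher reduction potential and acts as the cathode, so E°_cell = +0.16 − (-0.40) = 0.56 V.
Balancing electrons gives n = 2; the reaction quotient is Q = [Cd²⁺]·[Cu⁺]^2/[Cu²⁺]^2 = 1.47 × 10^-5.
At 25 °C, E = E° − (0.0592/n) log Q = 0.56 − (0.0592/2)(-4.833) = 0.560 + 0.143 = 0.703 V.

0.703 V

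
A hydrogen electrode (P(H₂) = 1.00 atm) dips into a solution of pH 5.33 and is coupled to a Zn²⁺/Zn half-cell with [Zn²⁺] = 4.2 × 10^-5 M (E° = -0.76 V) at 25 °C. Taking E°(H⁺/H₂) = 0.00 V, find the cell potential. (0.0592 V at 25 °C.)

0.57 V

The hydrogen couple is the cathode, so E°_cell = 0.76 V; n = 2.
[H⁺] = 10^(−5.33) = 4.7 × 10^-6 M, and Q = [Zn²⁺]·P(H₂) / [H⁺]^2 = 1.92 × 10^6.
E = E° − (0.0592/2) log Q = 0.76 − (0.0592/2)(6.283) = 0.574 V.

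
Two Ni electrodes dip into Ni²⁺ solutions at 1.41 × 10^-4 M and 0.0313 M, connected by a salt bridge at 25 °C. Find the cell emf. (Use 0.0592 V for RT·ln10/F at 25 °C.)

0.069 V

Both half-cells are Ni²⁺/Ni, so E°_cell = 0. The concentrated side is the cathode; the cell reaction moves Ni²⁺ from high to low concentration with n = 2.
Q = [Ni²⁺]_dilute/[Ni²⁺]_conc = 1.41 × 10^-4/0.0313 = 0.00450.
E = 0 − (0.0592/2) log Q = −(0.0592/2)(-2.346) = 0.0694 V.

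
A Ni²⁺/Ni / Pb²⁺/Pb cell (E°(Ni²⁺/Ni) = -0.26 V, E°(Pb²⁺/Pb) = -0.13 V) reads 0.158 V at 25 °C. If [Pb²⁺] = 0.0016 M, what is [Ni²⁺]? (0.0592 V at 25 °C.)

1.8 × 10^-4 M

From the Nernst equation, log Q = n(E° − E)/0.0592 = 2(0.13 − 0.158)/0.0592 = -0.946, so Q = 0.113.
With Q = [Ni²⁺]/[Pb²⁺] and the known concentrations, [Ni²⁺] in the numerator gives [Ni²⁺] = 1.8 × 10^-4 M.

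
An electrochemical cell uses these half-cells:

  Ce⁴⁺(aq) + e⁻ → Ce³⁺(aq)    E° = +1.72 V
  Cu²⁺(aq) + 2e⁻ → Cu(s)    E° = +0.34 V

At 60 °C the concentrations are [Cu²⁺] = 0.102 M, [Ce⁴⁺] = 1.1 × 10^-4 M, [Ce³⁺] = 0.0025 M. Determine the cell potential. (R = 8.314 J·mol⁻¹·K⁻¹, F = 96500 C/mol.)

1.32 V

The Ce⁴⁺/Ce³⁺ couple has the higher reduction potential and acts as the cathode, so E°_cell = +1.72 − (+0.34) = 1.38 V.
Balancing electrons gives n = 2; the reaction quotient is Q = [Cu²⁺]·[Ce³⁺]^2/[Ce⁴⁺]^2 = 52.7.
E = E° − (RT/nF) ln Q = 1.38 − (8.314×333)/(2×96500) × (3.964) = 1.380 − 0.057 = 1.323 V.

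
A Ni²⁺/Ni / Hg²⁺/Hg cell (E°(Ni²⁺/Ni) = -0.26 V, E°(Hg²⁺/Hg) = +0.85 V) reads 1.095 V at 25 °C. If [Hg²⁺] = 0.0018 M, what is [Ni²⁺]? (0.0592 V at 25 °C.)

0.0058 M

From the Nernst equation, log Q = n(E° − E)/0.0592 = 2(1.11 − 1.095)/0.0592 = 0.507, so Q = 3.21.
With Q = [Ni²⁺]/[Hg²⁺] and the known concentrations, [Ni²⁺] in the numerator gives [Ni²⁺] = 0.0058 M.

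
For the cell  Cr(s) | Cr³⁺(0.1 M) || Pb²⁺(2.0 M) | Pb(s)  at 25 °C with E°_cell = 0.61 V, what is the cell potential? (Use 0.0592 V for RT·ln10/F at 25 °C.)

Balancing electrons gives n = 6; the reaction quotient is Q = [Cr³⁺]^2/[Pb²⁺]^3 = 0.00125.
At 25 °C, E = E° − (0.0592/n) log Q = 0.61 − (0.0592/6)(-2.903) = 0.610 + 0.029 = 0.639 V.

0.639 V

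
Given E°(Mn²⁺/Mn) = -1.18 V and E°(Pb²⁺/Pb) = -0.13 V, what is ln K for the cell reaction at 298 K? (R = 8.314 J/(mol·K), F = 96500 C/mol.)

ln K = 81.8

E°_cell = -0.13 − (-1.18) = 1.05 V, with n = 2 electrons transferred.
At equilibrium E = 0, so the Nernst equation gives ln K = nFE°/RT = (2)(96500)(1.05)/((8.314)(298)) = 81.79.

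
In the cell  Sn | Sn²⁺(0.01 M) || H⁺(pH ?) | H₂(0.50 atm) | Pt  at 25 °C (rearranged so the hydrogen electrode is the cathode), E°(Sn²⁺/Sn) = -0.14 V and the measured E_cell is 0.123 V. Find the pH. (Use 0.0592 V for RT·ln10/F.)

E°_cell = 0.14 V and n = 2.
log Q = n(E° − E)/0.0592 = 2×(0.14 − 0.123)/0.0592 = 0.574.
With Q = [Sn²⁺]·P(H₂) / [H⁺]^2, solving for [H⁺] gives log[H⁺] = -1.438, so pH = 1.44.

pH = 1.44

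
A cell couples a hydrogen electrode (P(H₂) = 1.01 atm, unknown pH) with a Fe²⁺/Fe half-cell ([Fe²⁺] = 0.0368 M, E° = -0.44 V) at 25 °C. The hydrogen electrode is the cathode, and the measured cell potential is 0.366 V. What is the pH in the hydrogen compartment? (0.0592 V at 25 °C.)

E°_cell = 0.44 V and n = 2.
log Q = n(E° − E)/0.0592 = 2×(0.44 − 0.366)/0.0592 = 2.500.
With Q = [Fe²⁺]·P(H₂) / [H⁺]^2, solving for [H⁺] gives log[H⁺] = -1.965, so pH = 1.96.

pH = 1.96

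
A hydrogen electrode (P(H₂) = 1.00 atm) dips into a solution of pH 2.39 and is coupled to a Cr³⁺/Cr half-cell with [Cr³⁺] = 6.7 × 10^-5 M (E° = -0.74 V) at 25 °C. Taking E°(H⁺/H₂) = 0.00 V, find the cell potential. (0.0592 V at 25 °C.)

The hydrogen couple is the cathode, so E°_cell = 0.74 V; n = 6.
[H⁺] = 10^(−2.39) = 0.0041 M, and Q = [Cr³⁺]^2·P(H₂)^3 / [H⁺]^6 = 9.82 × 10^5.
E = E° − (0.0592/6) log Q = 0.74 − (0.0592/6)(5.992) = 0.681 V.

0.68 V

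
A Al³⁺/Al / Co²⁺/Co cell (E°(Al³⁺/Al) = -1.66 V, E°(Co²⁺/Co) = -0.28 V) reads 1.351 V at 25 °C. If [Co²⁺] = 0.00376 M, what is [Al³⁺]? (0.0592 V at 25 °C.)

0.0068 M

From the Nernst equation, log Q = n(E° − E)/0.0592 = 6(1.38 − 1.351)/0.0592 = 2.939, so Q = 869.
With Q = [Al³⁺]^2/[Co²⁺]^3 and the known concentrations, [Al³⁺]^2 in the numerator gives [Al³⁺] = 0.0068 M.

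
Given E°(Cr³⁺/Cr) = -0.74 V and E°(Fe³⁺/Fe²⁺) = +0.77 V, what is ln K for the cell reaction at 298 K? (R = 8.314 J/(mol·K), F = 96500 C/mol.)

E°_cell = +0.77 − (-0.74) = 1.51 V, with n = 3 electrons transferred.
At equilibrium E = 0, so the Nernst equation gives ln K = nFE°/RT = (3)(96500)(1.51)/((8.314)(298)) = 176.44.

ln K = 176.4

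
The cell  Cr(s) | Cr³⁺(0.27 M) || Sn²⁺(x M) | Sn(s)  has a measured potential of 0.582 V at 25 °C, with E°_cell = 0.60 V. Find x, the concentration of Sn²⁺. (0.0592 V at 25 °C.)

0.1 M

From the Nernst equation, log Q = n(E° − E)/0.0592 = 6(0.60 − 0.582)/0.0592 = 1.824, so Q = 66.7.
With Q = [Cr³⁺]^2/[Sn²⁺]^3 and the known concentrations, [Sn²⁺]^3 in the denominator gives [Sn²⁺] = 0.1 M.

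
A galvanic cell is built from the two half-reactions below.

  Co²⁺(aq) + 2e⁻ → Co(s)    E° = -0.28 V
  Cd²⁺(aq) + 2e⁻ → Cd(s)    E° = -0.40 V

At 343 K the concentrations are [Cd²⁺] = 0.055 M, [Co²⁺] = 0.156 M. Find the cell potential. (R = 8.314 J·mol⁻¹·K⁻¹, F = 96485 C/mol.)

The Co²⁺/Co couple has the higher reduction potential and acts as the cathode, so E°_cell = -0.28 − (-0.40) = 0.12 V.
Balancing electrons gives n = 2; the reaction quotient is Q = [Cd²⁺]/[Co²⁺] = 0.353.
E = E° − (RT/nF) ln Q = 0.12 − (8.314×343)/(2×96485) × (-1.043) = 0.120 + 0.015 = 0.135 V.

0.135 V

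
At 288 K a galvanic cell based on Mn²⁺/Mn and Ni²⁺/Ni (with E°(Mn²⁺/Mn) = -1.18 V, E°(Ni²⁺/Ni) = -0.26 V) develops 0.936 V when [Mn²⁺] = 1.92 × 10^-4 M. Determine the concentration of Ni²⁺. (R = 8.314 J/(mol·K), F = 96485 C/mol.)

From the Nernst equation, ln Q = nF(E° − E)/RT = 2×96485×(0.92 − 0.936)/(8.314×288) = -1.289, so Q = 0.275.
With Q = [Mn²⁺]/[Ni²⁺] and the known concentrations, [Ni²⁺] in the denominator gives [Ni²⁺] = 7 × 10^-4 M.

7 × 10^-4 M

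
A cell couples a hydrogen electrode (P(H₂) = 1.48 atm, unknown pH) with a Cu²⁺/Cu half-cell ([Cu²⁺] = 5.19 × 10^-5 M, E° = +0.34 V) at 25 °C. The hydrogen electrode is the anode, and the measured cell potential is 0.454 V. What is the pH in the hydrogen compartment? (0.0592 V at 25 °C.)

pH = 3.98

E°_cell = 0.34 V and n = 2.
log Q = n(E° − E)/0.0592 = 2×(0.34 − 0.454)/0.0592 = -3.851.
With Q = [H⁺]^2 / ([Cu²⁺]·P(H₂)), solving for [H⁺] gives log[H⁺] = -3.983, so pH = 3.98.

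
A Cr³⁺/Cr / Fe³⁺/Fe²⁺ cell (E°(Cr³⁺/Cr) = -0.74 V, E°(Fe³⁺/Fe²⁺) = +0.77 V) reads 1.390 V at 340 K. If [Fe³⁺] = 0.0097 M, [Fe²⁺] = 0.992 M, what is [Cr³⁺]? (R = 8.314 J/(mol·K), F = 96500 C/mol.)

0.2 M

From the Nernst equation, ln Q = nF(E° − E)/RT = 3×96500×(1.51 − 1.390)/(8.314×340) = 12.290, so Q = 2.17 × 10^5.
With Q = [Cr³⁺]·[Fe²⁺]^3/[Fe³⁺]^3 and the known concentrations, [Cr³⁺] in the numerator gives [Cr³⁺] = 0.2 M.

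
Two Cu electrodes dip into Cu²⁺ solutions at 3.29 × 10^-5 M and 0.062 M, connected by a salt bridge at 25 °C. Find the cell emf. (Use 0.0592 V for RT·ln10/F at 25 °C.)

Both half-cells are Cu²⁺/Cu, so E°_cell = 0. The concentrated side is the cathode; the cell reaction moves Cu²⁺ from high to low concentration with n = 2.
Q = [Cu²⁺]_dilute/[Cu²⁺]_conc = 3.29 × 10^-5/0.062 = 5.31 × 10^-4.
E = 0 − (0.0592/2) log Q = −(0.0592/2)(-3.275) = 0.0969 V.

0.097 V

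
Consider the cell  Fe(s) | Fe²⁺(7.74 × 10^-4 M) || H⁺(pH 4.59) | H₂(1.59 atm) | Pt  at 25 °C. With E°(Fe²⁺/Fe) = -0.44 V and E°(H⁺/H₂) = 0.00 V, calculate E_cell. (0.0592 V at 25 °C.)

The hydrogen couple is the cathode, so E°_cell = 0.44 V; n = 2.
[H⁺] = 10^(−4.59) = 2.6 × 10^-5 M, and Q = [Fe²⁺]·P(H₂) / [H⁺]^2 = 1.86 × 10^6.
E = E° − (0.0592/2) log Q = 0.44 − (0.0592/2)(6.270) = 0.254 V.

0.25 V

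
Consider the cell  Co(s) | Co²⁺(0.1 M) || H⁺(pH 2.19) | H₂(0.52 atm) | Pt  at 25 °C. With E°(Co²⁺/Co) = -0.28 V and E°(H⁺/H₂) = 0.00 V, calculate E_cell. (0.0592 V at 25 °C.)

0.19 V

The hydrogen couple is the cathode, so E°_cell = 0.28 V; n = 2.
[H⁺] = 10^(−2.19) = 0.0065 M, and Q = [Co²⁺]·P(H₂) / [H⁺]^2 = 1250.
E = E° − (0.0592/2) log Q = 0.28 − (0.0592/2)(3.096) = 0.188 V.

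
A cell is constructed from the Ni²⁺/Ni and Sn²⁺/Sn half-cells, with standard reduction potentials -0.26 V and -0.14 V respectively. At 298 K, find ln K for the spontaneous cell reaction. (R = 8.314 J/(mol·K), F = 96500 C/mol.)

ln K = 9.3

E°_cell = -0.14 − (-0.26) = 0.12 V, with n = 2 electrons transferred.
At equilibrium E = 0, so the Nernst equation gives ln K = nFE°/RT = (2)(96500)(0.12)/((8.314)(298)) = 9.35.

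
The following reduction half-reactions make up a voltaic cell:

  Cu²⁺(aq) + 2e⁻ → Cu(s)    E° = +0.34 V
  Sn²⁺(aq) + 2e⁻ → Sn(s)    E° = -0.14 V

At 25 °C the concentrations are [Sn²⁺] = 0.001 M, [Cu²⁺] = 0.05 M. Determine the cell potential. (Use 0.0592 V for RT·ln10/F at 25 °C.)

0.530 V

The Cu²⁺/Cu couple has the higher reduction potential and acts as the cathode, so E°_cell = +0.34 − (-0.14) = 0.48 V.
Balancing electrons gives n = 2; the reaction quotient is Q = [Sn²⁺]/[Cu²⁺] = 0.0200.
At 25 °C, E = E° − (0.0592/n) log Q = 0.48 − (0.0592/2)(-1.699) = 0.480 + 0.050 = 0.530 V.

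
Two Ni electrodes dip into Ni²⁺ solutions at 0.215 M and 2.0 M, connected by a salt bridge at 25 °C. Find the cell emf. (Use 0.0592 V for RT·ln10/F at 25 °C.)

Both half-cells are Ni²⁺/Ni, so E°_cell = 0. The concentrated side is the cathode; the cell reaction moves Ni²⁺ from high to low concentration with n = 2.
Q = [Ni²⁺]_dilute/[Ni²⁺]_conc = 0.215/2.0 = 0.107.
E = 0 − (0.0592/2) log Q = −(0.0592/2)(-0.969) = 0.0287 V.

0.029 V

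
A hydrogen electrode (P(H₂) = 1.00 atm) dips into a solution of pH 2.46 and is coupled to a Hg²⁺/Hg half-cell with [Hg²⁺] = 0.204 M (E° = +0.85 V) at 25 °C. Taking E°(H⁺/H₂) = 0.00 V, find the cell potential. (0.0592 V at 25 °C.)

The Hg²⁺/Hg couple is the cathode, so E°_cell = 0.85 V; n = 2.
[H⁺] = 10^(−2.46) = 0.0035 M, and Q = [H⁺]^2 / ([Hg²⁺]·P(H₂)) = 5.89 × 10^-5.
E = E° − (0.0592/2) log Q = 0.85 − (0.0592/2)(-4.230) = 0.975 V.

0.98 V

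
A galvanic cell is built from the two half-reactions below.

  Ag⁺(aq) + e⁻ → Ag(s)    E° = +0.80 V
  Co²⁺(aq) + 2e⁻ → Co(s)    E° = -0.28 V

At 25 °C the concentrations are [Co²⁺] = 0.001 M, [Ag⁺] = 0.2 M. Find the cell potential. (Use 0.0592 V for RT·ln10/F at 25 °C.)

The Ag⁺/Ag couple has the higher reduction potential and acts as the cathode, so E°_cell = +0.80 − (-0.28) = 1.08 V.
Balancing electrons gives n = 2; the reaction quotient is Q = [Co²⁺]/[Ag⁺]^2 = 0.0250.
At 25 °C, E = E° − (0.0592/n) log Q = 1.08 − (0.0592/2)(-1.602) = 1.080 + 0.047 = 1.127 V.

1.13 V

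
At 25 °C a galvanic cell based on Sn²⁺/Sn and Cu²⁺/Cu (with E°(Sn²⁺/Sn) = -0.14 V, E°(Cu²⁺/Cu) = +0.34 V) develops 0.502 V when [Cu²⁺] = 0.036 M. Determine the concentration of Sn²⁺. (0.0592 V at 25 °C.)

0.0065 M

From the Nernst equation, log Q = n(E° − E)/0.0592 = 2(0.48 − 0.502)/0.0592 = -0.743, so Q = 0.181.
With Q = [Sn²⁺]/[Cu²⁺] and the known concentrations, [Sn²⁺] in the numerator gives [Sn²⁺] = 0.0065 M.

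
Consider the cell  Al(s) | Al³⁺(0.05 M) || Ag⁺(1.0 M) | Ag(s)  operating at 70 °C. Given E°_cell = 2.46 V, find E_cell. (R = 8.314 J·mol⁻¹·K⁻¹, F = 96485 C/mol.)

Balancing electrons gives n = 3; the reaction quotient is Q = [Al³⁺]/[Ag⁺]^3 = 0.0500.
E = E° − (RT/nF) ln Q = 2.46 − (8.314×343)/(3×96485) × (-2.996) = 2.460 + 0.030 = 2.490 V.

2.49 V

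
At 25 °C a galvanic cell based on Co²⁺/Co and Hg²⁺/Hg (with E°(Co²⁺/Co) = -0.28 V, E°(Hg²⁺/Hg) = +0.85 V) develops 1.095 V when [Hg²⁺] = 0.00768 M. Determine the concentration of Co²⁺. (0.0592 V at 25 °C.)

From the Nernst equation, log Q = n(E° − E)/0.0592 = 2(1.13 − 1.095)/0.0592 = 1.182, so Q = 15.2.
With Q = [Co²⁺]/[Hg²⁺] and the known concentrations, [Co²⁺] in the numerator gives [Co²⁺] = 0.12 M.

0.12 M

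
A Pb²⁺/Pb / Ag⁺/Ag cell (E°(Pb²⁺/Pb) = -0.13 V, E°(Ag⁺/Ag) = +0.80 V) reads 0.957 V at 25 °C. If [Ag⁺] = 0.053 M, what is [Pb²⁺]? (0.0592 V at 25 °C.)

3.4 × 10^-4 M

From the Nernst equation, log Q = n(E° − E)/0.0592 = 2(0.93 − 0.957)/0.0592 = -0.912, so Q = 0.122.
With Q = [Pb²⁺]/[Ag⁺]^2 and the known concentrations, [Pb²⁺] in the numerator gives [Pb²⁺] = 3.4 × 10^-4 M.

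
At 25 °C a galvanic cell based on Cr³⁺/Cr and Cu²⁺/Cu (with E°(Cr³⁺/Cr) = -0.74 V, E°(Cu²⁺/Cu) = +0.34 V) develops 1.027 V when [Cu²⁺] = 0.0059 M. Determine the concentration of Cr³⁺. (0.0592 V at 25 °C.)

From the Nernst equation, log Q = n(E° − E)/0.0592 = 6(1.08 − 1.027)/0.0592 = 5.372, so Q = 2.35 × 10^5.
With Q = [Cr³⁺]^2/[Cu²⁺]^3 and the known concentrations, [Cr³⁺]^2 in the numerator gives [Cr³⁺] = 0.22 M.

0.22 M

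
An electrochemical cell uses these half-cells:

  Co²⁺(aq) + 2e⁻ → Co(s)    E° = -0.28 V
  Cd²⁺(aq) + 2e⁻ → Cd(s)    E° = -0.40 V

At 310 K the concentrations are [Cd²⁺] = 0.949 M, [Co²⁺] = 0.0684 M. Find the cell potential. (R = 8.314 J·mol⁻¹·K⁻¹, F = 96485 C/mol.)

0.085 V

The Co²⁺/Co couple has the higher reduction potential and acts as the cathode, so E°_cell = -0.28 − (-0.40) = 0.12 V.
Balancing electrons gives n = 2; the reaction quotient is Q = [Cd²⁺]/[Co²⁺] = 13.9.
E = E° − (RT/nF) ln Q = 0.12 − (8.314×310)/(2×96485) × (2.630) = 0.120 − 0.035 = 0.085 V.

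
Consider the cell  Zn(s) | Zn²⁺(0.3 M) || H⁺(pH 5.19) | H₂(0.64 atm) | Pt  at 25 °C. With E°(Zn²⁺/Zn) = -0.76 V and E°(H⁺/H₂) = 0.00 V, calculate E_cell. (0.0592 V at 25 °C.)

0.47 V

The hydrogen couple is the cathode, so E°_cell = 0.76 V; n = 2.
[H⁺] = 10^(−5.19) = 6.5 × 10^-6 M, and Q = [Zn²⁺]·P(H₂) / [H⁺]^2 = 4.61 × 10^9.
E = E° − (0.0592/2) log Q = 0.76 − (0.0592/2)(9.663) = 0.474 V.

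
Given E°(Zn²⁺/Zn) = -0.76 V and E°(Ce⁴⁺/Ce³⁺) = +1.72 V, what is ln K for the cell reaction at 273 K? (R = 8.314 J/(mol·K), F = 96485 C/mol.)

E°_cell = +1.72 − (-0.76) = 2.48 V, with n = 2 electrons transferred.
At equilibrium E = 0, so the Nernst equation gives ln K = nFE°/RT = (2)(96485)(2.48)/((8.314)(273)) = 210.85.

ln K = 210.8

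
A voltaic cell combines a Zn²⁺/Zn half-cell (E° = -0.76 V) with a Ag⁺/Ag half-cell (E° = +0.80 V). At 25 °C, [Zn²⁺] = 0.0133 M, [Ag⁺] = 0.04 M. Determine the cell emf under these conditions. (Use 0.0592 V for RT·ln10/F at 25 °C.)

The Ag⁺/Ag couple has the higher reduction potential and acts as the cathode, so E°_cell = +0.80 − (-0.76) = 1.56 V.
Balancing electrons gives n = 2; the reaction quotient is Q = [Zn²⁺]/[Ag⁺]^2 = 8.31.
At 25 °C, E = E° − (0.0592/n) log Q = 1.56 − (0.0592/2)(0.920) = 1.560 − 0.027 = 1.533 V.

1.53 V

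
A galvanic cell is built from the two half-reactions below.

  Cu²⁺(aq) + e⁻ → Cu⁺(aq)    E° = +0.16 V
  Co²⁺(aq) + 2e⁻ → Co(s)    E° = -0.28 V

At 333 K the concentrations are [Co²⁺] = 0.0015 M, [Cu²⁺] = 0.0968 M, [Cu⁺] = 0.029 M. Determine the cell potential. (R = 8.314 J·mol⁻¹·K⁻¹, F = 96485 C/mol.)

The Cu²⁺/Cu⁺ couple has the higher reduction potential and acts as the cathode, so E°_cell = +0.16 − (-0.28) = 0.44 V.
Balancing electrons gives n = 2; the reaction quotient is Q = [Co²⁺]·[Cu⁺]^2/[Cu²⁺]^2 = 1.35 × 10^-4.
E = E° − (RT/nF) ln Q = 0.44 − (8.314×333)/(2×96485) × (-8.913) = 0.440 + 0.128 = 0.568 V.

0.568 V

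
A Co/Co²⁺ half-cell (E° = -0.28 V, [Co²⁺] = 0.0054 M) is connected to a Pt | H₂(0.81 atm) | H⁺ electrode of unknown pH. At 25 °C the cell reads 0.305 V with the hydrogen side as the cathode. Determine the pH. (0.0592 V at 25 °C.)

E°_cell = 0.28 V and n = 2.
log Q = n(E° − E)/0.0592 = 2×(0.28 − 0.305)/0.0592 = -0.845.
With Q = [Co²⁺]·P(H₂) / [H⁺]^2, solving for [H⁺] gives log[H⁺] = -0.757, so pH = 0.76.

pH = 0.76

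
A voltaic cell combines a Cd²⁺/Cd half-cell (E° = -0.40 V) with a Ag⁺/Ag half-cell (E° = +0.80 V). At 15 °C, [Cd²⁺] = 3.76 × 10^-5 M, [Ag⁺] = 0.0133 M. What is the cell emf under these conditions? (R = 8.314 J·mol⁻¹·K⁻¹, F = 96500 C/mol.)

The Ag⁺/Ag couple has the higher reduction potential and acts as the cathode, so E°_cell = +0.80 − (-0.40) = 1.20 V.
Balancing electrons gives n = 2; the reaction quotient is Q = [Cd²⁺]/[Ag⁺]^2 = 0.213.
E = E° − (RT/nF) ln Q = 1.20 − (8.314×288)/(2×96500) × (-1.549) = 1.200 + 0.019 = 1.219 V.

1.22 V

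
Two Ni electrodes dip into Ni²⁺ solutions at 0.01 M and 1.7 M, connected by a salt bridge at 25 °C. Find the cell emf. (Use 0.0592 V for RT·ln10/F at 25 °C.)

0.066 V

Both half-cells are Ni²⁺/Ni, so E°_cell = 0. The concentrated side is the cathode; the cell reaction moves Ni²⁺ from high to low concentration with n = 2.
Q = [Ni²⁺]_dilute/[Ni²⁺]_conc = 0.01/1.7 = 0.00588.
E = 0 − (0.0592/2) log Q = −(0.0592/2)(-2.230) = 0.0660 V.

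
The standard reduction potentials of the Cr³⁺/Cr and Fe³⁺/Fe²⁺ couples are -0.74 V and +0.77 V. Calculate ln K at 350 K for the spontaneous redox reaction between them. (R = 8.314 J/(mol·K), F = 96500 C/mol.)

ln K = 150.2

E°_cell = +0.77 − (-0.74) = 1.51 V, with n = 3 electrons transferred.
At equilibrium E = 0, so the Nernst equation gives ln K = nFE°/RT = (3)(96500)(1.51)/((8.314)(350)) = 150.23.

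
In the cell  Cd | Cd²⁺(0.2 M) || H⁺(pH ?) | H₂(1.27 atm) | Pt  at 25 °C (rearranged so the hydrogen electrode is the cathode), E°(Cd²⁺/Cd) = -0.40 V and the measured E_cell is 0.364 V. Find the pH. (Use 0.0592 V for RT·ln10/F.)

E°_cell = 0.40 V and n = 2.
log Q = n(E° − E)/0.0592 = 2×(0.40 − 0.364)/0.0592 = 1.216.
With Q = [Cd²⁺]·P(H₂) / [H⁺]^2, solving for [H⁺] gives log[H⁺] = -0.906, so pH = 0.91.

pH = 0.91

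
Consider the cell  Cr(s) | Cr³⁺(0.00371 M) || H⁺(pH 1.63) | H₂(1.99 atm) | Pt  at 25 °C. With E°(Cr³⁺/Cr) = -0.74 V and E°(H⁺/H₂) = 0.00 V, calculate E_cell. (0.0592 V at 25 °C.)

The hydrogen couple is the cathode, so E°_cell = 0.74 V; n = 6.
[H⁺] = 10^(−1.63) = 0.023 M, and Q = [Cr³⁺]^2·P(H₂)^3 / [H⁺]^6 = 6.54 × 10^5.
E = E° − (0.0592/6) log Q = 0.74 − (0.0592/6)(5.815) = 0.683 V.

0.68 V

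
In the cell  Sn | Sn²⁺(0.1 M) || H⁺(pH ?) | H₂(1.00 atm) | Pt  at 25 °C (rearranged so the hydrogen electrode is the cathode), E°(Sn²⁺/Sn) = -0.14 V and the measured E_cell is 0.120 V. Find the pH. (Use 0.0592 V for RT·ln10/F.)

E°_cell = 0.14 V and n = 2.
log Q = n(E° − E)/0.0592 = 2×(0.14 − 0.120)/0.0592 = 0.676.
With Q = [Sn²⁺]·P(H₂) / [H⁺]^2, solving for [H⁺] gives log[H⁺] = -0.838, so pH = 0.84.

pH = 0.84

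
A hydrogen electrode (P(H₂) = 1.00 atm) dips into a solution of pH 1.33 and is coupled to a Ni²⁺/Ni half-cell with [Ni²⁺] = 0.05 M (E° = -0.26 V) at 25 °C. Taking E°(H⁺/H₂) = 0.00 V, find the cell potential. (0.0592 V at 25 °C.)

The hydrogen couple is the cathode, so E°_cell = 0.26 V; n = 2.
[H⁺] = 10^(−1.33) = 0.047 M, and Q = [Ni²⁺]·P(H₂) / [H⁺]^2 = 22.9.
E = E° − (0.0592/2) log Q = 0.26 − (0.0592/2)(1.359) = 0.220 V.

0.22 V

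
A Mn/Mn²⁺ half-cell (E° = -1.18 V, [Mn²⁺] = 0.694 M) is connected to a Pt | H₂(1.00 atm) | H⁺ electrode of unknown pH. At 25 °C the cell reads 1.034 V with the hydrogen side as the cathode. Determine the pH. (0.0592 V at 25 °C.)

E°_cell = 1.18 V and n = 2.
log Q = n(E° − E)/0.0592 = 2×(1.18 − 1.034)/0.0592 = 4.932.
With Q = [Mn²⁺]·P(H₂) / [H⁺]^2, solving for [H⁺] gives log[H⁺] = -2.546, so pH = 2.55.

pH = 2.55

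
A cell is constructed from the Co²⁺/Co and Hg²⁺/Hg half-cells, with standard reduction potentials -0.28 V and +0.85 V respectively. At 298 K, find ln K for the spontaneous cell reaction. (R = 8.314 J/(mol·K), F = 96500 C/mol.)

ln K = 88.0

E°_cell = +0.85 − (-0.28) = 1.13 V, with n = 2 electrons transferred.
At equilibrium E = 0, so the Nernst equation gives ln K = nFE°/RT = (2)(96500)(1.13)/((8.314)(298)) = 88.03.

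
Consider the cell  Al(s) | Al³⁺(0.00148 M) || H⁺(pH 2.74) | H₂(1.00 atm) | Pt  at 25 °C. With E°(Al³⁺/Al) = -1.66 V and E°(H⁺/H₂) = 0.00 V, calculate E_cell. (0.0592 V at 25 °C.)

The hydrogen couple is the cathode, so E°_cell = 1.66 V; n = 6.
[H⁺] = 10^(−2.74) = 0.0018 M, and Q = [Al³⁺]^2·P(H₂)^3 / [H⁺]^6 = 6.03 × 10^10.
E = E° − (0.0592/6) log Q = 1.66 − (0.0592/6)(10.781) = 1.554 V.

1.55 V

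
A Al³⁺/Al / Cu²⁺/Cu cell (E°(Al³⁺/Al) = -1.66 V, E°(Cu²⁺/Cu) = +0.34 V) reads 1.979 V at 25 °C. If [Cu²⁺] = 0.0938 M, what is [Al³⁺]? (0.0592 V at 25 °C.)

0.33 M

From the Nernst equation, log Q = n(E° − E)/0.0592 = 6(2.00 − 1.979)/0.0592 = 2.128, so Q = 134.
With Q = [Al³⁺]^2/[Cu²⁺]^3 and the known concentrations, [Al³⁺]^2 in the numerator gives [Al³⁺] = 0.33 M.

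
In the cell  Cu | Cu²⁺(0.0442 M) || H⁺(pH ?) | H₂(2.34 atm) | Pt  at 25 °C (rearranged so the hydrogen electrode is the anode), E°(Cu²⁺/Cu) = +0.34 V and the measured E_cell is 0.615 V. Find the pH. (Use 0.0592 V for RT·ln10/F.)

E°_cell = 0.34 V and n = 2.
log Q = n(E° − E)/0.0592 = 2×(0.34 − 0.615)/0.0592 = -9.291.
With Q = [H⁺]^2 / ([Cu²⁺]·P(H₂)), solving for [H⁺] gives log[H⁺] = -5.138, so pH = 5.14.

pH = 5.14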